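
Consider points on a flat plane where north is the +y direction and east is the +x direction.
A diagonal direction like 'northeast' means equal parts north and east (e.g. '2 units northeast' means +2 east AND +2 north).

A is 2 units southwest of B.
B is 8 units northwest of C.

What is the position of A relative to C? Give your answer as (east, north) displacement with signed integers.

Place C at the origin (east=0, north=0).
  B is 8 units northwest of C: delta (east=-8, north=+8); B at (east=-8, north=8).
  A is 2 units southwest of B: delta (east=-2, north=-2); A at (east=-10, north=6).
Therefore A relative to C: (east=-10, north=6).

Answer: A is at (east=-10, north=6) relative to C.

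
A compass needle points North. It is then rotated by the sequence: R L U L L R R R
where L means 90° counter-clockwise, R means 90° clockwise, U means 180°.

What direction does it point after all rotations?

Start: North
  R (right (90° clockwise)) -> East
  L (left (90° counter-clockwise)) -> North
  U (U-turn (180°)) -> South
  L (left (90° counter-clockwise)) -> East
  L (left (90° counter-clockwise)) -> North
  R (right (90° clockwise)) -> East
  R (right (90° clockwise)) -> South
  R (right (90° clockwise)) -> West
Final: West

Answer: Final heading: West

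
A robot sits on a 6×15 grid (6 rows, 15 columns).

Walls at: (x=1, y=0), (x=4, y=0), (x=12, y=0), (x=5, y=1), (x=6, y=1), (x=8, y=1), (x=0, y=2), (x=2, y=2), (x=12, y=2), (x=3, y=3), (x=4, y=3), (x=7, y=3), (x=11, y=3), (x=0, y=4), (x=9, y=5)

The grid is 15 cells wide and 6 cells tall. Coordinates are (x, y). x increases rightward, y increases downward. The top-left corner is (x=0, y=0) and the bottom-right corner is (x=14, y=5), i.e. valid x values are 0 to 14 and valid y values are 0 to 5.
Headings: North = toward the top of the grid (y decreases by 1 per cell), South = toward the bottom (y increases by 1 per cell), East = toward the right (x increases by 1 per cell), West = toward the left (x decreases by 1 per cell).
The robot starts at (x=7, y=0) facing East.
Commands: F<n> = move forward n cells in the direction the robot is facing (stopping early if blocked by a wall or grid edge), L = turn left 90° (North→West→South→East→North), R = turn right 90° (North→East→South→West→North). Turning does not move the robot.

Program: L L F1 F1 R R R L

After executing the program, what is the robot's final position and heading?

Answer: Final position: (x=5, y=0), facing East

Derivation:
Start: (x=7, y=0), facing East
  L: turn left, now facing North
  L: turn left, now facing West
  F1: move forward 1, now at (x=6, y=0)
  F1: move forward 1, now at (x=5, y=0)
  R: turn right, now facing North
  R: turn right, now facing East
  R: turn right, now facing South
  L: turn left, now facing East
Final: (x=5, y=0), facing East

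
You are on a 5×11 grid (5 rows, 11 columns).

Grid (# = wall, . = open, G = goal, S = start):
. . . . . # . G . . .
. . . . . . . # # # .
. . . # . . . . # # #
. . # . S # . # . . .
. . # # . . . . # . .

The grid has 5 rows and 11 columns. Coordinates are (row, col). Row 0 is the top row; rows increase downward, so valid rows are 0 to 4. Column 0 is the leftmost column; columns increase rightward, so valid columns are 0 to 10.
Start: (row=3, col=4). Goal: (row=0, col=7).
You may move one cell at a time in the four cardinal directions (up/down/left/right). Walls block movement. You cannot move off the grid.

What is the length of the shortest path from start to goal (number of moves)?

Answer: Shortest path length: 6

Derivation:
BFS from (row=3, col=4) until reaching (row=0, col=7):
  Distance 0: (row=3, col=4)
  Distance 1: (row=2, col=4), (row=3, col=3), (row=4, col=4)
  Distance 2: (row=1, col=4), (row=2, col=5), (row=4, col=5)
  Distance 3: (row=0, col=4), (row=1, col=3), (row=1, col=5), (row=2, col=6), (row=4, col=6)
  Distance 4: (row=0, col=3), (row=1, col=2), (row=1, col=6), (row=2, col=7), (row=3, col=6), (row=4, col=7)
  Distance 5: (row=0, col=2), (row=0, col=6), (row=1, col=1), (row=2, col=2)
  Distance 6: (row=0, col=1), (row=0, col=7), (row=1, col=0), (row=2, col=1)  <- goal reached here
One shortest path (6 moves): (row=3, col=4) -> (row=2, col=4) -> (row=2, col=5) -> (row=2, col=6) -> (row=1, col=6) -> (row=0, col=6) -> (row=0, col=7)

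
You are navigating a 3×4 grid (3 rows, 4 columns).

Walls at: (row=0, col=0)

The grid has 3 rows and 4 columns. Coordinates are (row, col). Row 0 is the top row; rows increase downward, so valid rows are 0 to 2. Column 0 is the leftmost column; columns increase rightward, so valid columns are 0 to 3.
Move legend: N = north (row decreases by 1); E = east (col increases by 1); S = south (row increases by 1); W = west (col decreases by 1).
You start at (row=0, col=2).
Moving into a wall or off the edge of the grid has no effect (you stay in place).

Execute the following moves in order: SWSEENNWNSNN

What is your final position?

Start: (row=0, col=2)
  S (south): (row=0, col=2) -> (row=1, col=2)
  W (west): (row=1, col=2) -> (row=1, col=1)
  S (south): (row=1, col=1) -> (row=2, col=1)
  E (east): (row=2, col=1) -> (row=2, col=2)
  E (east): (row=2, col=2) -> (row=2, col=3)
  N (north): (row=2, col=3) -> (row=1, col=3)
  N (north): (row=1, col=3) -> (row=0, col=3)
  W (west): (row=0, col=3) -> (row=0, col=2)
  N (north): blocked, stay at (row=0, col=2)
  S (south): (row=0, col=2) -> (row=1, col=2)
  N (north): (row=1, col=2) -> (row=0, col=2)
  N (north): blocked, stay at (row=0, col=2)
Final: (row=0, col=2)

Answer: Final position: (row=0, col=2)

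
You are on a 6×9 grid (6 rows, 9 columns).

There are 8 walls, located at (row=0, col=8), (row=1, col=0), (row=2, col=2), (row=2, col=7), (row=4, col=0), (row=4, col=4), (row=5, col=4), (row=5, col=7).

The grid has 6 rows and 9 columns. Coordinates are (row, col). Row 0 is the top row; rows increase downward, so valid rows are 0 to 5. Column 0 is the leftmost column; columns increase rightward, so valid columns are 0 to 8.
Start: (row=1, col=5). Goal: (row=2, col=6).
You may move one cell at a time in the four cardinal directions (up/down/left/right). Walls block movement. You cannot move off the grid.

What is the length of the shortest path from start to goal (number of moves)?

BFS from (row=1, col=5) until reaching (row=2, col=6):
  Distance 0: (row=1, col=5)
  Distance 1: (row=0, col=5), (row=1, col=4), (row=1, col=6), (row=2, col=5)
  Distance 2: (row=0, col=4), (row=0, col=6), (row=1, col=3), (row=1, col=7), (row=2, col=4), (row=2, col=6), (row=3, col=5)  <- goal reached here
One shortest path (2 moves): (row=1, col=5) -> (row=1, col=6) -> (row=2, col=6)

Answer: Shortest path length: 2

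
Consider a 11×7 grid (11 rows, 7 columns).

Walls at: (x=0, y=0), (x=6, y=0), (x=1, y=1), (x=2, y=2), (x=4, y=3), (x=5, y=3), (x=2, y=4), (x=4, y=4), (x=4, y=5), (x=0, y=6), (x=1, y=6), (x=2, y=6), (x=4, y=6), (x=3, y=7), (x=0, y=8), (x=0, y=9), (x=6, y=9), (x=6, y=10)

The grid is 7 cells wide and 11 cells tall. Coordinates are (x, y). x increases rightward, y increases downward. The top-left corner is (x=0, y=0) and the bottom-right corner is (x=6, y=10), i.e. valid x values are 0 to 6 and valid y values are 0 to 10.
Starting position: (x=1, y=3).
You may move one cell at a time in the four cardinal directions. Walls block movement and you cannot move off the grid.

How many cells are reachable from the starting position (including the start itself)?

Answer: Reachable cells: 59

Derivation:
BFS flood-fill from (x=1, y=3):
  Distance 0: (x=1, y=3)
  Distance 1: (x=1, y=2), (x=0, y=3), (x=2, y=3), (x=1, y=4)
  Distance 2: (x=0, y=2), (x=3, y=3), (x=0, y=4), (x=1, y=5)
  Distance 3: (x=0, y=1), (x=3, y=2), (x=3, y=4), (x=0, y=5), (x=2, y=5)
  Distance 4: (x=3, y=1), (x=4, y=2), (x=3, y=5)
  Distance 5: (x=3, y=0), (x=2, y=1), (x=4, y=1), (x=5, y=2), (x=3, y=6)
  Distance 6: (x=2, y=0), (x=4, y=0), (x=5, y=1), (x=6, y=2)
  Distance 7: (x=1, y=0), (x=5, y=0), (x=6, y=1), (x=6, y=3)
  Distance 8: (x=6, y=4)
  Distance 9: (x=5, y=4), (x=6, y=5)
  Distance 10: (x=5, y=5), (x=6, y=6)
  Distance 11: (x=5, y=6), (x=6, y=7)
  Distance 12: (x=5, y=7), (x=6, y=8)
  Distance 13: (x=4, y=7), (x=5, y=8)
  Distance 14: (x=4, y=8), (x=5, y=9)
  Distance 15: (x=3, y=8), (x=4, y=9), (x=5, y=10)
  Distance 16: (x=2, y=8), (x=3, y=9), (x=4, y=10)
  Distance 17: (x=2, y=7), (x=1, y=8), (x=2, y=9), (x=3, y=10)
  Distance 18: (x=1, y=7), (x=1, y=9), (x=2, y=10)
  Distance 19: (x=0, y=7), (x=1, y=10)
  Distance 20: (x=0, y=10)
Total reachable: 59 (grid has 59 open cells total)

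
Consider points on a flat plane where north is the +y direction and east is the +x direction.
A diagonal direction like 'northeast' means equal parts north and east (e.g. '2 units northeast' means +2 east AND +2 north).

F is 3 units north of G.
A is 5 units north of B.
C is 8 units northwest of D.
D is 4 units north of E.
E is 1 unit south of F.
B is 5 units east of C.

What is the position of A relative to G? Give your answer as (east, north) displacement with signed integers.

Answer: A is at (east=-3, north=19) relative to G.

Derivation:
Place G at the origin (east=0, north=0).
  F is 3 units north of G: delta (east=+0, north=+3); F at (east=0, north=3).
  E is 1 unit south of F: delta (east=+0, north=-1); E at (east=0, north=2).
  D is 4 units north of E: delta (east=+0, north=+4); D at (east=0, north=6).
  C is 8 units northwest of D: delta (east=-8, north=+8); C at (east=-8, north=14).
  B is 5 units east of C: delta (east=+5, north=+0); B at (east=-3, north=14).
  A is 5 units north of B: delta (east=+0, north=+5); A at (east=-3, north=19).
Therefore A relative to G: (east=-3, north=19).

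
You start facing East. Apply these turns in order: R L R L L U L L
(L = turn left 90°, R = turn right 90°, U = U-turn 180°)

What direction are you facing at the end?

Answer: Final heading: North

Derivation:
Start: East
  R (right (90° clockwise)) -> South
  L (left (90° counter-clockwise)) -> East
  R (right (90° clockwise)) -> South
  L (left (90° counter-clockwise)) -> East
  L (left (90° counter-clockwise)) -> North
  U (U-turn (180°)) -> South
  L (left (90° counter-clockwise)) -> East
  L (left (90° counter-clockwise)) -> North
Final: North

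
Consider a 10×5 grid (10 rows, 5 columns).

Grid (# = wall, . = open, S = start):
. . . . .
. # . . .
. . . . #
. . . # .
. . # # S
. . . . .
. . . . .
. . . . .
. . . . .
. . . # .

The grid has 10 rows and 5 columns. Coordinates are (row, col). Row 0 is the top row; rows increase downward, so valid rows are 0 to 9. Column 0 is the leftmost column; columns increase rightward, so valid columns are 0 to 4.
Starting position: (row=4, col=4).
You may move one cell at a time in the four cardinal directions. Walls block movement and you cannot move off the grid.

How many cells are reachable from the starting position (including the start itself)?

Answer: Reachable cells: 44

Derivation:
BFS flood-fill from (row=4, col=4):
  Distance 0: (row=4, col=4)
  Distance 1: (row=3, col=4), (row=5, col=4)
  Distance 2: (row=5, col=3), (row=6, col=4)
  Distance 3: (row=5, col=2), (row=6, col=3), (row=7, col=4)
  Distance 4: (row=5, col=1), (row=6, col=2), (row=7, col=3), (row=8, col=4)
  Distance 5: (row=4, col=1), (row=5, col=0), (row=6, col=1), (row=7, col=2), (row=8, col=3), (row=9, col=4)
  Distance 6: (row=3, col=1), (row=4, col=0), (row=6, col=0), (row=7, col=1), (row=8, col=2)
  Distance 7: (row=2, col=1), (row=3, col=0), (row=3, col=2), (row=7, col=0), (row=8, col=1), (row=9, col=2)
  Distance 8: (row=2, col=0), (row=2, col=2), (row=8, col=0), (row=9, col=1)
  Distance 9: (row=1, col=0), (row=1, col=2), (row=2, col=3), (row=9, col=0)
  Distance 10: (row=0, col=0), (row=0, col=2), (row=1, col=3)
  Distance 11: (row=0, col=1), (row=0, col=3), (row=1, col=4)
  Distance 12: (row=0, col=4)
Total reachable: 44 (grid has 44 open cells total)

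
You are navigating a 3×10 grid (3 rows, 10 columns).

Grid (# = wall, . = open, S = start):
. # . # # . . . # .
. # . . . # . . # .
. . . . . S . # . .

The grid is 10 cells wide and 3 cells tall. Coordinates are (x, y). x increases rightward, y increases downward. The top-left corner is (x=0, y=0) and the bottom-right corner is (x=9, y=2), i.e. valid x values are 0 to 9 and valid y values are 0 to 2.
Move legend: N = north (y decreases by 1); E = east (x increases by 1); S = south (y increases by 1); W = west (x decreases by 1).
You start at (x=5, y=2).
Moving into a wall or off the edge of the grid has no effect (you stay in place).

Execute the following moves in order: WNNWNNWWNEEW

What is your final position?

Start: (x=5, y=2)
  W (west): (x=5, y=2) -> (x=4, y=2)
  N (north): (x=4, y=2) -> (x=4, y=1)
  N (north): blocked, stay at (x=4, y=1)
  W (west): (x=4, y=1) -> (x=3, y=1)
  N (north): blocked, stay at (x=3, y=1)
  N (north): blocked, stay at (x=3, y=1)
  W (west): (x=3, y=1) -> (x=2, y=1)
  W (west): blocked, stay at (x=2, y=1)
  N (north): (x=2, y=1) -> (x=2, y=0)
  E (east): blocked, stay at (x=2, y=0)
  E (east): blocked, stay at (x=2, y=0)
  W (west): blocked, stay at (x=2, y=0)
Final: (x=2, y=0)

Answer: Final position: (x=2, y=0)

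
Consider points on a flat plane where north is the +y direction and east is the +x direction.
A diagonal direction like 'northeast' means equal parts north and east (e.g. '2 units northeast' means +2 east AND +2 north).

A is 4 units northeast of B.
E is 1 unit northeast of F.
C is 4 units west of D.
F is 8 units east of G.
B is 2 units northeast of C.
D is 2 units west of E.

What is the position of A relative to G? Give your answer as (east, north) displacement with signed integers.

Place G at the origin (east=0, north=0).
  F is 8 units east of G: delta (east=+8, north=+0); F at (east=8, north=0).
  E is 1 unit northeast of F: delta (east=+1, north=+1); E at (east=9, north=1).
  D is 2 units west of E: delta (east=-2, north=+0); D at (east=7, north=1).
  C is 4 units west of D: delta (east=-4, north=+0); C at (east=3, north=1).
  B is 2 units northeast of C: delta (east=+2, north=+2); B at (east=5, north=3).
  A is 4 units northeast of B: delta (east=+4, north=+4); A at (east=9, north=7).
Therefore A relative to G: (east=9, north=7).

Answer: A is at (east=9, north=7) relative to G.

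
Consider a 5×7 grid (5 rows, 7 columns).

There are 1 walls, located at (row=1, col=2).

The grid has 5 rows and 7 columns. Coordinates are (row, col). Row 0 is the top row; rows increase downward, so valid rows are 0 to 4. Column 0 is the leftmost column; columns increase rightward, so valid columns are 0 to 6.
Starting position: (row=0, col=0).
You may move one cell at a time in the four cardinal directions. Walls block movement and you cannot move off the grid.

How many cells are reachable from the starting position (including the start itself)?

Answer: Reachable cells: 34

Derivation:
BFS flood-fill from (row=0, col=0):
  Distance 0: (row=0, col=0)
  Distance 1: (row=0, col=1), (row=1, col=0)
  Distance 2: (row=0, col=2), (row=1, col=1), (row=2, col=0)
  Distance 3: (row=0, col=3), (row=2, col=1), (row=3, col=0)
  Distance 4: (row=0, col=4), (row=1, col=3), (row=2, col=2), (row=3, col=1), (row=4, col=0)
  Distance 5: (row=0, col=5), (row=1, col=4), (row=2, col=3), (row=3, col=2), (row=4, col=1)
  Distance 6: (row=0, col=6), (row=1, col=5), (row=2, col=4), (row=3, col=3), (row=4, col=2)
  Distance 7: (row=1, col=6), (row=2, col=5), (row=3, col=4), (row=4, col=3)
  Distance 8: (row=2, col=6), (row=3, col=5), (row=4, col=4)
  Distance 9: (row=3, col=6), (row=4, col=5)
  Distance 10: (row=4, col=6)
Total reachable: 34 (grid has 34 open cells total)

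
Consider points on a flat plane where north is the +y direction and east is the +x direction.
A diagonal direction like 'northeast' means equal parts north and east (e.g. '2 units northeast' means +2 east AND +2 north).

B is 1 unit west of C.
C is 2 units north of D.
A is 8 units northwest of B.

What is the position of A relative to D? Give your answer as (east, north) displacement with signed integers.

Answer: A is at (east=-9, north=10) relative to D.

Derivation:
Place D at the origin (east=0, north=0).
  C is 2 units north of D: delta (east=+0, north=+2); C at (east=0, north=2).
  B is 1 unit west of C: delta (east=-1, north=+0); B at (east=-1, north=2).
  A is 8 units northwest of B: delta (east=-8, north=+8); A at (east=-9, north=10).
Therefore A relative to D: (east=-9, north=10).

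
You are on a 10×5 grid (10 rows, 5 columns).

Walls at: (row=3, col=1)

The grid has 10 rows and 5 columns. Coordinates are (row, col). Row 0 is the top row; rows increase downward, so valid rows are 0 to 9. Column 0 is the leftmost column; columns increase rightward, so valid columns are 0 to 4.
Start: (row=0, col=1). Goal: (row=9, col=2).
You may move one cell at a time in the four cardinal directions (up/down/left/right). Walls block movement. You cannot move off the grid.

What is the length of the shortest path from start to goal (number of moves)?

BFS from (row=0, col=1) until reaching (row=9, col=2):
  Distance 0: (row=0, col=1)
  Distance 1: (row=0, col=0), (row=0, col=2), (row=1, col=1)
  Distance 2: (row=0, col=3), (row=1, col=0), (row=1, col=2), (row=2, col=1)
  Distance 3: (row=0, col=4), (row=1, col=3), (row=2, col=0), (row=2, col=2)
  Distance 4: (row=1, col=4), (row=2, col=3), (row=3, col=0), (row=3, col=2)
  Distance 5: (row=2, col=4), (row=3, col=3), (row=4, col=0), (row=4, col=2)
  Distance 6: (row=3, col=4), (row=4, col=1), (row=4, col=3), (row=5, col=0), (row=5, col=2)
  Distance 7: (row=4, col=4), (row=5, col=1), (row=5, col=3), (row=6, col=0), (row=6, col=2)
  Distance 8: (row=5, col=4), (row=6, col=1), (row=6, col=3), (row=7, col=0), (row=7, col=2)
  Distance 9: (row=6, col=4), (row=7, col=1), (row=7, col=3), (row=8, col=0), (row=8, col=2)
  Distance 10: (row=7, col=4), (row=8, col=1), (row=8, col=3), (row=9, col=0), (row=9, col=2)  <- goal reached here
One shortest path (10 moves): (row=0, col=1) -> (row=0, col=2) -> (row=1, col=2) -> (row=2, col=2) -> (row=3, col=2) -> (row=4, col=2) -> (row=5, col=2) -> (row=6, col=2) -> (row=7, col=2) -> (row=8, col=2) -> (row=9, col=2)

Answer: Shortest path length: 10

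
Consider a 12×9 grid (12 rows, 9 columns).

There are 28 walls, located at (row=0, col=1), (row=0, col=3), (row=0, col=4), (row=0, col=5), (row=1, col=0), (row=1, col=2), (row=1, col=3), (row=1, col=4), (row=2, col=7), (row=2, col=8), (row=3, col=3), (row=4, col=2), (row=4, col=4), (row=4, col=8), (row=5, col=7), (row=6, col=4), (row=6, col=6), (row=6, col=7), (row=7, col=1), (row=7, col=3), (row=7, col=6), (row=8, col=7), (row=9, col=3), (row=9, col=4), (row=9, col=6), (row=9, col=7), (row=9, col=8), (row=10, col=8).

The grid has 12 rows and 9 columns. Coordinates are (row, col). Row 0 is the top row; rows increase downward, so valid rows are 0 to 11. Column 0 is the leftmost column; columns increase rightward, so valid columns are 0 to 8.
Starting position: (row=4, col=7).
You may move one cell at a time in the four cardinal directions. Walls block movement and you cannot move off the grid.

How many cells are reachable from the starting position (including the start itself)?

Answer: Reachable cells: 73

Derivation:
BFS flood-fill from (row=4, col=7):
  Distance 0: (row=4, col=7)
  Distance 1: (row=3, col=7), (row=4, col=6)
  Distance 2: (row=3, col=6), (row=3, col=8), (row=4, col=5), (row=5, col=6)
  Distance 3: (row=2, col=6), (row=3, col=5), (row=5, col=5)
  Distance 4: (row=1, col=6), (row=2, col=5), (row=3, col=4), (row=5, col=4), (row=6, col=5)
  Distance 5: (row=0, col=6), (row=1, col=5), (row=1, col=7), (row=2, col=4), (row=5, col=3), (row=7, col=5)
  Distance 6: (row=0, col=7), (row=1, col=8), (row=2, col=3), (row=4, col=3), (row=5, col=2), (row=6, col=3), (row=7, col=4), (row=8, col=5)
  Distance 7: (row=0, col=8), (row=2, col=2), (row=5, col=1), (row=6, col=2), (row=8, col=4), (row=8, col=6), (row=9, col=5)
  Distance 8: (row=2, col=1), (row=3, col=2), (row=4, col=1), (row=5, col=0), (row=6, col=1), (row=7, col=2), (row=8, col=3), (row=10, col=5)
  Distance 9: (row=1, col=1), (row=2, col=0), (row=3, col=1), (row=4, col=0), (row=6, col=0), (row=8, col=2), (row=10, col=4), (row=10, col=6), (row=11, col=5)
  Distance 10: (row=3, col=0), (row=7, col=0), (row=8, col=1), (row=9, col=2), (row=10, col=3), (row=10, col=7), (row=11, col=4), (row=11, col=6)
  Distance 11: (row=8, col=0), (row=9, col=1), (row=10, col=2), (row=11, col=3), (row=11, col=7)
  Distance 12: (row=9, col=0), (row=10, col=1), (row=11, col=2), (row=11, col=8)
  Distance 13: (row=10, col=0), (row=11, col=1)
  Distance 14: (row=11, col=0)
Total reachable: 73 (grid has 80 open cells total)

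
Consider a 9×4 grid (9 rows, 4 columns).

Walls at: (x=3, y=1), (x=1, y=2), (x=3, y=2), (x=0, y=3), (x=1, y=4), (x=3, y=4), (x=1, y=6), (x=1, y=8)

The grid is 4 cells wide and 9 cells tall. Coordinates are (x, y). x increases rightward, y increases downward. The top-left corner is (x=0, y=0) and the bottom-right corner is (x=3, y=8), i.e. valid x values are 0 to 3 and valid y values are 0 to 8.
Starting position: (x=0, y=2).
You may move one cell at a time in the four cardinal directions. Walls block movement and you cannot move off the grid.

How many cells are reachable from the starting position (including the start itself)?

BFS flood-fill from (x=0, y=2):
  Distance 0: (x=0, y=2)
  Distance 1: (x=0, y=1)
  Distance 2: (x=0, y=0), (x=1, y=1)
  Distance 3: (x=1, y=0), (x=2, y=1)
  Distance 4: (x=2, y=0), (x=2, y=2)
  Distance 5: (x=3, y=0), (x=2, y=3)
  Distance 6: (x=1, y=3), (x=3, y=3), (x=2, y=4)
  Distance 7: (x=2, y=5)
  Distance 8: (x=1, y=5), (x=3, y=5), (x=2, y=6)
  Distance 9: (x=0, y=5), (x=3, y=6), (x=2, y=7)
  Distance 10: (x=0, y=4), (x=0, y=6), (x=1, y=7), (x=3, y=7), (x=2, y=8)
  Distance 11: (x=0, y=7), (x=3, y=8)
  Distance 12: (x=0, y=8)
Total reachable: 28 (grid has 28 open cells total)

Answer: Reachable cells: 28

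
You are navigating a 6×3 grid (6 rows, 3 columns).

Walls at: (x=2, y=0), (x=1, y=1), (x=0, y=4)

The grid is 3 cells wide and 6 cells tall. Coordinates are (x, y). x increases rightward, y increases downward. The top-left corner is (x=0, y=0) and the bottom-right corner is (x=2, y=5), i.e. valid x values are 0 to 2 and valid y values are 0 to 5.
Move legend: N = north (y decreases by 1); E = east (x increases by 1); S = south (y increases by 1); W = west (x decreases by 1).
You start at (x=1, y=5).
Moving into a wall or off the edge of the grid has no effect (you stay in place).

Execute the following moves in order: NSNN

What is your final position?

Answer: Final position: (x=1, y=3)

Derivation:
Start: (x=1, y=5)
  N (north): (x=1, y=5) -> (x=1, y=4)
  S (south): (x=1, y=4) -> (x=1, y=5)
  N (north): (x=1, y=5) -> (x=1, y=4)
  N (north): (x=1, y=4) -> (x=1, y=3)
Final: (x=1, y=3)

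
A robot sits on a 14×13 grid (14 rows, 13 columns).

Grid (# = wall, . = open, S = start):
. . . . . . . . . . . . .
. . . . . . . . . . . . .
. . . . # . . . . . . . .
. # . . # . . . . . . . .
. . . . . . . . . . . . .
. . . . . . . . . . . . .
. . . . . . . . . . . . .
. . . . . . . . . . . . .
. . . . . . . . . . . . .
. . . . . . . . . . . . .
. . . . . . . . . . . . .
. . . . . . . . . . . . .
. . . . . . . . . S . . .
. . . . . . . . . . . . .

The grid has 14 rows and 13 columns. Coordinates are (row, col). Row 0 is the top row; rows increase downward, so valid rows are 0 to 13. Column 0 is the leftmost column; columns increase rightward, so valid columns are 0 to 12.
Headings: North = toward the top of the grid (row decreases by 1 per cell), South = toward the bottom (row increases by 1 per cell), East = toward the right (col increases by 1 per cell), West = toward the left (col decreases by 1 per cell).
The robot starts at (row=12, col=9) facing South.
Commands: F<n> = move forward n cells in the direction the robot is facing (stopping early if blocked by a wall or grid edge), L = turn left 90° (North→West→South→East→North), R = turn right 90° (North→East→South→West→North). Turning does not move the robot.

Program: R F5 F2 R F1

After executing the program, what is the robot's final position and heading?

Start: (row=12, col=9), facing South
  R: turn right, now facing West
  F5: move forward 5, now at (row=12, col=4)
  F2: move forward 2, now at (row=12, col=2)
  R: turn right, now facing North
  F1: move forward 1, now at (row=11, col=2)
Final: (row=11, col=2), facing North

Answer: Final position: (row=11, col=2), facing North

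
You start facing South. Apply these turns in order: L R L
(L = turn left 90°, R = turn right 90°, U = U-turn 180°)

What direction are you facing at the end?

Answer: Final heading: East

Derivation:
Start: South
  L (left (90° counter-clockwise)) -> East
  R (right (90° clockwise)) -> South
  L (left (90° counter-clockwise)) -> East
Final: East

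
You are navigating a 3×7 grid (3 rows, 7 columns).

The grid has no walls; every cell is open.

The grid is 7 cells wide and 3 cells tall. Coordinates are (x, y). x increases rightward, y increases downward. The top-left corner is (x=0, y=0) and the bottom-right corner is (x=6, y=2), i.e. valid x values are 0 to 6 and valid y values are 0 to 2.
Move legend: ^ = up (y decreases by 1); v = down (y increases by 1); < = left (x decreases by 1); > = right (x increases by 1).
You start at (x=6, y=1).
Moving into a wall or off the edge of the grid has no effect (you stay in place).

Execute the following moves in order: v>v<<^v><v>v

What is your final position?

Start: (x=6, y=1)
  v (down): (x=6, y=1) -> (x=6, y=2)
  > (right): blocked, stay at (x=6, y=2)
  v (down): blocked, stay at (x=6, y=2)
  < (left): (x=6, y=2) -> (x=5, y=2)
  < (left): (x=5, y=2) -> (x=4, y=2)
  ^ (up): (x=4, y=2) -> (x=4, y=1)
  v (down): (x=4, y=1) -> (x=4, y=2)
  > (right): (x=4, y=2) -> (x=5, y=2)
  < (left): (x=5, y=2) -> (x=4, y=2)
  v (down): blocked, stay at (x=4, y=2)
  > (right): (x=4, y=2) -> (x=5, y=2)
  v (down): blocked, stay at (x=5, y=2)
Final: (x=5, y=2)

Answer: Final position: (x=5, y=2)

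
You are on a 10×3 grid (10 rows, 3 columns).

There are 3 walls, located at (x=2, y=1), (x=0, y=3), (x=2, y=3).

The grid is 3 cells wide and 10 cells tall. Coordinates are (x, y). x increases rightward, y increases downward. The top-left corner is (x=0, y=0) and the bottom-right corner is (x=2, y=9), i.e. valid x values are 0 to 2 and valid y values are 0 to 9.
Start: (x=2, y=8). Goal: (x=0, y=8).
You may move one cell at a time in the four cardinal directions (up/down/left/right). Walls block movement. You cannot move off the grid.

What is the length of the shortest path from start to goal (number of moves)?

Answer: Shortest path length: 2

Derivation:
BFS from (x=2, y=8) until reaching (x=0, y=8):
  Distance 0: (x=2, y=8)
  Distance 1: (x=2, y=7), (x=1, y=8), (x=2, y=9)
  Distance 2: (x=2, y=6), (x=1, y=7), (x=0, y=8), (x=1, y=9)  <- goal reached here
One shortest path (2 moves): (x=2, y=8) -> (x=1, y=8) -> (x=0, y=8)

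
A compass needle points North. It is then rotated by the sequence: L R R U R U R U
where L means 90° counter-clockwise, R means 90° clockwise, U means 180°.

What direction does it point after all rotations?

Answer: Final heading: East

Derivation:
Start: North
  L (left (90° counter-clockwise)) -> West
  R (right (90° clockwise)) -> North
  R (right (90° clockwise)) -> East
  U (U-turn (180°)) -> West
  R (right (90° clockwise)) -> North
  U (U-turn (180°)) -> South
  R (right (90° clockwise)) -> West
  U (U-turn (180°)) -> East
Final: East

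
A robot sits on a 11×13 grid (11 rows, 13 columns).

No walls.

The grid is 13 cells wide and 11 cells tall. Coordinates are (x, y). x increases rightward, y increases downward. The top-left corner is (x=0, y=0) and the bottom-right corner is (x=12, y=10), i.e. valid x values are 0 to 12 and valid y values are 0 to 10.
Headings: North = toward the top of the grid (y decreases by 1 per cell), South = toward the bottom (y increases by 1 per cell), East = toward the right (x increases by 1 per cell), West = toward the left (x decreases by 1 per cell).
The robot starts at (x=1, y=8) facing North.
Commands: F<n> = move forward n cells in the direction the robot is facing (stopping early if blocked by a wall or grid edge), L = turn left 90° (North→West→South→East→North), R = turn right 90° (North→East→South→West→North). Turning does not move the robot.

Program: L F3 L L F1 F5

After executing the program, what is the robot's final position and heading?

Answer: Final position: (x=6, y=8), facing East

Derivation:
Start: (x=1, y=8), facing North
  L: turn left, now facing West
  F3: move forward 1/3 (blocked), now at (x=0, y=8)
  L: turn left, now facing South
  L: turn left, now facing East
  F1: move forward 1, now at (x=1, y=8)
  F5: move forward 5, now at (x=6, y=8)
Final: (x=6, y=8), facing East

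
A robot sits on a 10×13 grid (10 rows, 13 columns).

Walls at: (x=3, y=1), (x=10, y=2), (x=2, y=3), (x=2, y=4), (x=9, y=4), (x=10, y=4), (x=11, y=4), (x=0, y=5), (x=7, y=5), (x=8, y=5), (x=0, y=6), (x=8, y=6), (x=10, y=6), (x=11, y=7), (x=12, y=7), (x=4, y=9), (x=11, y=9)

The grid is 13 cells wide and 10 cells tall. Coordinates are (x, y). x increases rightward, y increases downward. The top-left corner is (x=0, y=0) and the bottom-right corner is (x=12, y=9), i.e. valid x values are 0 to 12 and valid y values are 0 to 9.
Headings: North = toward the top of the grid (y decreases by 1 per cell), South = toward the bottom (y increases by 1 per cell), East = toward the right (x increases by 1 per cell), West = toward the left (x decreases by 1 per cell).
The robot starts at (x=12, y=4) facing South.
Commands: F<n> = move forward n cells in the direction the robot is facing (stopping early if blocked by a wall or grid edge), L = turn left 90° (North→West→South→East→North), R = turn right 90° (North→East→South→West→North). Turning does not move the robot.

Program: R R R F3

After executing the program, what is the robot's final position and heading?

Start: (x=12, y=4), facing South
  R: turn right, now facing West
  R: turn right, now facing North
  R: turn right, now facing East
  F3: move forward 0/3 (blocked), now at (x=12, y=4)
Final: (x=12, y=4), facing East

Answer: Final position: (x=12, y=4), facing East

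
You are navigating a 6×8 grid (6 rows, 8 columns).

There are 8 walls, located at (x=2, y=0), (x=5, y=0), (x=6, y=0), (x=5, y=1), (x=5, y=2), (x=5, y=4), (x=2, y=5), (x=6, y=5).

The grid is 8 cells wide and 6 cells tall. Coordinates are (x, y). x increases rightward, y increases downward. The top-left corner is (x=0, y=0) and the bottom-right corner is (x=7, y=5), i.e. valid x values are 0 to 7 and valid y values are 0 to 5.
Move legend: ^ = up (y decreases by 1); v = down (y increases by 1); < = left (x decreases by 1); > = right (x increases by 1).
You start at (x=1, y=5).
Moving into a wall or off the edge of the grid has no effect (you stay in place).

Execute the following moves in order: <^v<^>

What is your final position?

Start: (x=1, y=5)
  < (left): (x=1, y=5) -> (x=0, y=5)
  ^ (up): (x=0, y=5) -> (x=0, y=4)
  v (down): (x=0, y=4) -> (x=0, y=5)
  < (left): blocked, stay at (x=0, y=5)
  ^ (up): (x=0, y=5) -> (x=0, y=4)
  > (right): (x=0, y=4) -> (x=1, y=4)
Final: (x=1, y=4)

Answer: Final position: (x=1, y=4)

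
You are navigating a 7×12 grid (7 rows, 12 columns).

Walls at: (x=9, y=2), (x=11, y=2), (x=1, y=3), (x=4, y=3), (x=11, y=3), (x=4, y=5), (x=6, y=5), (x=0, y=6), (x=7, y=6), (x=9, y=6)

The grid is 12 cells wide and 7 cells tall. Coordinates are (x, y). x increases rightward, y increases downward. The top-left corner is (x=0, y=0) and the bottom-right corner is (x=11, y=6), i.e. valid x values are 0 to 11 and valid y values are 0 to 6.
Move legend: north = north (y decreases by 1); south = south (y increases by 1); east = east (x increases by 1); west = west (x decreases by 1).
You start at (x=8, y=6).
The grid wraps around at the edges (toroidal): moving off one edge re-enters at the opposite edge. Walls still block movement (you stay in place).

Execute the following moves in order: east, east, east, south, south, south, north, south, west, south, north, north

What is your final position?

Start: (x=8, y=6)
  [×3]east (east): blocked, stay at (x=8, y=6)
  south (south): (x=8, y=6) -> (x=8, y=0)
  south (south): (x=8, y=0) -> (x=8, y=1)
  south (south): (x=8, y=1) -> (x=8, y=2)
  north (north): (x=8, y=2) -> (x=8, y=1)
  south (south): (x=8, y=1) -> (x=8, y=2)
  west (west): (x=8, y=2) -> (x=7, y=2)
  south (south): (x=7, y=2) -> (x=7, y=3)
  north (north): (x=7, y=3) -> (x=7, y=2)
  north (north): (x=7, y=2) -> (x=7, y=1)
Final: (x=7, y=1)

Answer: Final position: (x=7, y=1)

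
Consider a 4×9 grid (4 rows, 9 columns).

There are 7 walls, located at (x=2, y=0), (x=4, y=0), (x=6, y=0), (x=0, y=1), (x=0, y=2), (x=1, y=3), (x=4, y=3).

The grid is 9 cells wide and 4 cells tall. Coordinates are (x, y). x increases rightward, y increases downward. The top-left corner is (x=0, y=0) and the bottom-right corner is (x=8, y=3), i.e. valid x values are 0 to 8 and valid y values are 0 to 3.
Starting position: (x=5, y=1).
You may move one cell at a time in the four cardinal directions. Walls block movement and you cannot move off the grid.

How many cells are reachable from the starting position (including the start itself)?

BFS flood-fill from (x=5, y=1):
  Distance 0: (x=5, y=1)
  Distance 1: (x=5, y=0), (x=4, y=1), (x=6, y=1), (x=5, y=2)
  Distance 2: (x=3, y=1), (x=7, y=1), (x=4, y=2), (x=6, y=2), (x=5, y=3)
  Distance 3: (x=3, y=0), (x=7, y=0), (x=2, y=1), (x=8, y=1), (x=3, y=2), (x=7, y=2), (x=6, y=3)
  Distance 4: (x=8, y=0), (x=1, y=1), (x=2, y=2), (x=8, y=2), (x=3, y=3), (x=7, y=3)
  Distance 5: (x=1, y=0), (x=1, y=2), (x=2, y=3), (x=8, y=3)
  Distance 6: (x=0, y=0)
Total reachable: 28 (grid has 29 open cells total)

Answer: Reachable cells: 28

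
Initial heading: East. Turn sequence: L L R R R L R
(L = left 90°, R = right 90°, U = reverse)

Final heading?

Answer: Final heading: South

Derivation:
Start: East
  L (left (90° counter-clockwise)) -> North
  L (left (90° counter-clockwise)) -> West
  R (right (90° clockwise)) -> North
  R (right (90° clockwise)) -> East
  R (right (90° clockwise)) -> South
  L (left (90° counter-clockwise)) -> East
  R (right (90° clockwise)) -> South
Final: South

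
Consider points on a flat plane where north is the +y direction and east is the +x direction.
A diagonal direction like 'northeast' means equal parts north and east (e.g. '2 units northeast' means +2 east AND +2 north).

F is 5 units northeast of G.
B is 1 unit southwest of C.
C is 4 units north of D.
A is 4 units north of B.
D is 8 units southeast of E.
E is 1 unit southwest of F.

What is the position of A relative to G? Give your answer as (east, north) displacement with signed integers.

Answer: A is at (east=11, north=3) relative to G.

Derivation:
Place G at the origin (east=0, north=0).
  F is 5 units northeast of G: delta (east=+5, north=+5); F at (east=5, north=5).
  E is 1 unit southwest of F: delta (east=-1, north=-1); E at (east=4, north=4).
  D is 8 units southeast of E: delta (east=+8, north=-8); D at (east=12, north=-4).
  C is 4 units north of D: delta (east=+0, north=+4); C at (east=12, north=0).
  B is 1 unit southwest of C: delta (east=-1, north=-1); B at (east=11, north=-1).
  A is 4 units north of B: delta (east=+0, north=+4); A at (east=11, north=3).
Therefore A relative to G: (east=11, north=3).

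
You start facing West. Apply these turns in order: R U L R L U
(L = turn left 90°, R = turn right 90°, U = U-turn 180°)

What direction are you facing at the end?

Start: West
  R (right (90° clockwise)) -> North
  U (U-turn (180°)) -> South
  L (left (90° counter-clockwise)) -> East
  R (right (90° clockwise)) -> South
  L (left (90° counter-clockwise)) -> East
  U (U-turn (180°)) -> West
Final: West

Answer: Final heading: West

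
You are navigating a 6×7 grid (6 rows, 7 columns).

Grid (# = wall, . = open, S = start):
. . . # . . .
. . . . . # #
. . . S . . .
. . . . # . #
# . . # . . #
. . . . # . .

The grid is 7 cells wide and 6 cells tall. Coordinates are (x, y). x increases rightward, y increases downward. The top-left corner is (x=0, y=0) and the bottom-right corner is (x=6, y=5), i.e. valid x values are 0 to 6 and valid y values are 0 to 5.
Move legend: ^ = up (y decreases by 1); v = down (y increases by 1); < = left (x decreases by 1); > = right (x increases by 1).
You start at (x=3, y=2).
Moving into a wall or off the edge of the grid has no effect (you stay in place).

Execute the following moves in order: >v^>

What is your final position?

Start: (x=3, y=2)
  > (right): (x=3, y=2) -> (x=4, y=2)
  v (down): blocked, stay at (x=4, y=2)
  ^ (up): (x=4, y=2) -> (x=4, y=1)
  > (right): blocked, stay at (x=4, y=1)
Final: (x=4, y=1)

Answer: Final position: (x=4, y=1)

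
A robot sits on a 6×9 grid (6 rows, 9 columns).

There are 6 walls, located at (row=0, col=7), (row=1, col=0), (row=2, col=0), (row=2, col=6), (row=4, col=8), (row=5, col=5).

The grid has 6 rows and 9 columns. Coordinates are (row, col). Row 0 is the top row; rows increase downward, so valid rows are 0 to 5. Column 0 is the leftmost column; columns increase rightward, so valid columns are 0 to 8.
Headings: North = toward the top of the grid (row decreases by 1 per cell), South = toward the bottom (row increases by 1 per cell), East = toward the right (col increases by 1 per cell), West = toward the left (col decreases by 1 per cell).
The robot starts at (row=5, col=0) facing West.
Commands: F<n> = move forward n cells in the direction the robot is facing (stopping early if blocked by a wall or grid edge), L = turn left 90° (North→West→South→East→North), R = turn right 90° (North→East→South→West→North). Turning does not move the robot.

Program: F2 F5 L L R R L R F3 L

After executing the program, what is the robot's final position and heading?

Answer: Final position: (row=5, col=0), facing South

Derivation:
Start: (row=5, col=0), facing West
  F2: move forward 0/2 (blocked), now at (row=5, col=0)
  F5: move forward 0/5 (blocked), now at (row=5, col=0)
  L: turn left, now facing South
  L: turn left, now facing East
  R: turn right, now facing South
  R: turn right, now facing West
  L: turn left, now facing South
  R: turn right, now facing West
  F3: move forward 0/3 (blocked), now at (row=5, col=0)
  L: turn left, now facing South
Final: (row=5, col=0), facing South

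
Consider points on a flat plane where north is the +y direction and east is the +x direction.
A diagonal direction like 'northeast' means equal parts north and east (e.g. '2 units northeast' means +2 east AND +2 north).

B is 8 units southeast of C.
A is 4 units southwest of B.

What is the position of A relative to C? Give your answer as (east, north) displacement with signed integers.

Place C at the origin (east=0, north=0).
  B is 8 units southeast of C: delta (east=+8, north=-8); B at (east=8, north=-8).
  A is 4 units southwest of B: delta (east=-4, north=-4); A at (east=4, north=-12).
Therefore A relative to C: (east=4, north=-12).

Answer: A is at (east=4, north=-12) relative to C.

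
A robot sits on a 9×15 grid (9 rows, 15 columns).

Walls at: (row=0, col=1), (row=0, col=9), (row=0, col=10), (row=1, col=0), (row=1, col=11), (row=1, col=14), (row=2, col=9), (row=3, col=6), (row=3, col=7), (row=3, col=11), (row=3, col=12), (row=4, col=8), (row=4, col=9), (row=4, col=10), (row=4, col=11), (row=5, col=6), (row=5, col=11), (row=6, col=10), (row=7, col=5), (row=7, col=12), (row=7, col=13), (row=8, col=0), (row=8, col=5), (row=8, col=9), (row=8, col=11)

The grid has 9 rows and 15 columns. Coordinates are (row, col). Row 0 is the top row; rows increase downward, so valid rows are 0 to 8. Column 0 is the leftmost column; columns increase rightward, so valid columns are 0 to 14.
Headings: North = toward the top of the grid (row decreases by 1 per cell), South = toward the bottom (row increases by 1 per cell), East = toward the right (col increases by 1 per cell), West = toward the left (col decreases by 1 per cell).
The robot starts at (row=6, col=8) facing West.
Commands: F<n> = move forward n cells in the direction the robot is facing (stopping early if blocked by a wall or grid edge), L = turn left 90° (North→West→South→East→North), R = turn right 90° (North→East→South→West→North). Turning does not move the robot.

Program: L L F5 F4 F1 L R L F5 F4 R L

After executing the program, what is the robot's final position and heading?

Answer: Final position: (row=5, col=9), facing North

Derivation:
Start: (row=6, col=8), facing West
  L: turn left, now facing South
  L: turn left, now facing East
  F5: move forward 1/5 (blocked), now at (row=6, col=9)
  F4: move forward 0/4 (blocked), now at (row=6, col=9)
  F1: move forward 0/1 (blocked), now at (row=6, col=9)
  L: turn left, now facing North
  R: turn right, now facing East
  L: turn left, now facing North
  F5: move forward 1/5 (blocked), now at (row=5, col=9)
  F4: move forward 0/4 (blocked), now at (row=5, col=9)
  R: turn right, now facing East
  L: turn left, now facing North
Final: (row=5, col=9), facing North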